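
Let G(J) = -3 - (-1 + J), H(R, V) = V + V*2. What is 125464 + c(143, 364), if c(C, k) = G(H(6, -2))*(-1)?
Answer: 125460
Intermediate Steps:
H(R, V) = 3*V (H(R, V) = V + 2*V = 3*V)
G(J) = -2 - J (G(J) = -3 + (1 - J) = -2 - J)
c(C, k) = -4 (c(C, k) = (-2 - 3*(-2))*(-1) = (-2 - 1*(-6))*(-1) = (-2 + 6)*(-1) = 4*(-1) = -4)
125464 + c(143, 364) = 125464 - 4 = 125460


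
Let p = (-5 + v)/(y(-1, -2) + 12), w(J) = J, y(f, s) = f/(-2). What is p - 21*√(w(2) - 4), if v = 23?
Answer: 36/25 - 21*I*√2 ≈ 1.44 - 29.698*I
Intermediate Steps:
y(f, s) = -f/2 (y(f, s) = f*(-½) = -f/2)
p = 36/25 (p = (-5 + 23)/(-½*(-1) + 12) = 18/(½ + 12) = 18/(25/2) = 18*(2/25) = 36/25 ≈ 1.4400)
p - 21*√(w(2) - 4) = 36/25 - 21*√(2 - 4) = 36/25 - 21*I*√2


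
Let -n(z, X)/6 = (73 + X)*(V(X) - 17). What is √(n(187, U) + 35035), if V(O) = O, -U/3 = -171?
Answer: I*√1708901 ≈ 1307.3*I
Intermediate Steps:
U = 513 (U = -3*(-171) = 513)
n(z, X) = -6*(-17 + X)*(73 + X) (n(z, X) = -6*(73 + X)*(X - 17) = -6*(73 + X)*(-17 + X) = -6*(-17 + X)*(73 + X))
√(n(187, U) + 35035) = √((7446 - 336*513 - 6*513²) + 35035) = √((7446 - 172368 - 6*263169) + 35035) = √((7446 - 172368 - 1579014) + 35035) = √(-1743936 + 35035) = √(-1708901) = I*√1708901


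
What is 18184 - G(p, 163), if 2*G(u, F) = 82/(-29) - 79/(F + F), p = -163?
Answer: 343852095/18908 ≈ 18186.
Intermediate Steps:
G(u, F) = -41/29 - 79/(4*F) (G(u, F) = (82/(-29) - 79/(F + F))/2 = (82*(-1/29) - 79*1/(2*F))/2 = (-82/29 - 79/(2*F))/2 = -41/29 - 79/(4*F))
18184 - G(p, 163) = 18184 - (-2291 - 164*163)/(116*163) = 18184 - (-2291 - 26732)/(116*163) = 18184 - (-29023)/(116*163) = 18184 - 1*(-29023/18908) = 18184 + 29023/18908 = 343852095/18908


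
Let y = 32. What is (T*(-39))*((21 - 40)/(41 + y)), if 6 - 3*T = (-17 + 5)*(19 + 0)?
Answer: 57798/73 ≈ 791.75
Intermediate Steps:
T = 78 (T = 2 - (-17 + 5)*(19 + 0)/3 = 2 - (-4)*19 = 2 - 1/3*(-228) = 2 + 76 = 78)
(T*(-39))*((21 - 40)/(41 + y)) = (78*(-39))*((21 - 40)/(41 + 32)) = -(-57798)/73 = -3042*(-19/73) = 57798/73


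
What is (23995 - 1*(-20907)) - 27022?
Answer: 17880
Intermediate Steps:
(23995 - 1*(-20907)) - 27022 = (23995 + 20907) - 27022 = 44902 - 27022 = 17880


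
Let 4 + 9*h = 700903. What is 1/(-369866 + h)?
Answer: -3/875965 ≈ -3.4248e-6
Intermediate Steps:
h = 233633/3 (h = -4/9 + (⅑)*700903 = -4/9 + 700903/9 = 233633/3 ≈ 77878.)
1/(-369866 + h) = 1/(-369866 + 233633/3) = 1/(-875965/3) = -3/875965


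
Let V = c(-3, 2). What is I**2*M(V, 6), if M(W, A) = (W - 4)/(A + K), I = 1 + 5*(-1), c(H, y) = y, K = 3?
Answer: -32/9 ≈ -3.5556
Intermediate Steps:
I = -4 (I = 1 - 5 = -4)
V = 2
M(W, A) = (-4 + W)/(3 + A) (M(W, A) = (W - 4)/(A + 3) = (-4 + W)/(3 + A))
I**2*M(V, 6) = (-4)**2*((-4 + 2)/(3 + 6)) = 16*(-2/9) = -32/9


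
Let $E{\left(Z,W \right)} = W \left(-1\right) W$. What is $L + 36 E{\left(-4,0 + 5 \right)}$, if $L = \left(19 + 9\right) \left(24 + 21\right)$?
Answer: $360$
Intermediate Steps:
$E{\left(Z,W \right)} = - W^{2}$ ($E{\left(Z,W \right)} = - W W = - W^{2}$)
$L = 1260$ ($L = 28 \cdot 45 = 1260$)
$L + 36 E{\left(-4,0 + 5 \right)} = 1260 + 36 \left(- \left(0 + 5\right)^{2}\right) = 1260 + 36 \left(- 5^{2}\right) = 1260 + 36 \left(\left(-1\right) 25\right) = 1260 + 36 \left(-25\right) = 1260 - 900 = 360$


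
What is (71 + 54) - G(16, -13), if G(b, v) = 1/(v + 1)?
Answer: 1501/12 ≈ 125.08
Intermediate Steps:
G(b, v) = 1/(1 + v)
(71 + 54) - G(16, -13) = (71 + 54) - 1/(1 - 13) = 125 - 1/(-12) = 125 - 1*(-1/12) = 125 + 1/12 = 1501/12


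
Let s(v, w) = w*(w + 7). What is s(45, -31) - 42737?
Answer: -41993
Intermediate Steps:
s(v, w) = w*(7 + w)
s(45, -31) - 42737 = -31*(7 - 31) - 42737 = -31*(-24) - 42737 = 744 - 42737 = -41993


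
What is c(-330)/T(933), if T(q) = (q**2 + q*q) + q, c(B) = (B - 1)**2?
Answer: 109561/1741911 ≈ 0.062897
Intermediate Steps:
c(B) = (-1 + B)**2
T(q) = q + 2*q**2 (T(q) = (q**2 + q**2) + q = 2*q**2 + q = q + 2*q**2)
c(-330)/T(933) = (-1 - 330)**2/((933*(1 + 2*933))) = (-331)**2/((933*(1 + 1866))) = 109561/((933*1867)) = 109561/1741911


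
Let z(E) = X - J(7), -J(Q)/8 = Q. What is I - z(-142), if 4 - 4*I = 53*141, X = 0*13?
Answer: -7693/4 ≈ -1923.3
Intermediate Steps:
X = 0
J(Q) = -8*Q
I = -7469/4 (I = 1 - 53*141/4 = 1 - 1/4*7473 = 1 - 7473/4 = -7469/4 ≈ -1867.3)
z(E) = 56 (z(E) = 0 - (-8)*7 = 0 - 1*(-56) = 0 + 56 = 56)
I - z(-142) = -7469/4 - 1*56 = -7469/4 - 56 = -7693/4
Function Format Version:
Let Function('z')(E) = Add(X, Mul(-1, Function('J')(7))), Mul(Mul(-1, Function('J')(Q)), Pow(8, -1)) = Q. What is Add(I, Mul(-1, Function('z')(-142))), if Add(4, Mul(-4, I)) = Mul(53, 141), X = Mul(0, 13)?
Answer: Rational(-7693, 4) ≈ -1923.3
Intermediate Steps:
X = 0
Function('J')(Q) = Mul(-8, Q)
I = Rational(-7469, 4) (I = Add(1, Mul(Rational(-1, 4), Mul(53, 141))) = Add(1, Mul(Rational(-1, 4), 7473)) = Add(1, Rational(-7473, 4)) = Rational(-7469, 4) ≈ -1867.3)
Function('z')(E) = 56 (Function('z')(E) = Add(0, Mul(-1, Mul(-8, 7))) = Add(0, Mul(-1, -56)) = Add(0, 56) = 56)
Add(I, Mul(-1, Function('z')(-142))) = Add(Rational(-7469, 4), Mul(-1, 56)) = Add(Rational(-7469, 4), -56) = Rational(-7693, 4)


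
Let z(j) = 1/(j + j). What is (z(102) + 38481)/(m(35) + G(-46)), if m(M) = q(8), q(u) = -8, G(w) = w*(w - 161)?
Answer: 7850125/1940856 ≈ 4.0447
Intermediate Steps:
G(w) = w*(-161 + w)
z(j) = 1/(2*j)
m(M) = -8
(z(102) + 38481)/(m(35) + G(-46)) = ((½)/102 + 38481)/(-8 - 46*(-161 - 46)) = ((½)*(1/102) + 38481)/(-8 - 46*(-207)) = (1/204 + 38481)/(-8 + 9522) = (7850125/204)/9514 = (7850125/204)*(1/9514) = 7850125/1940856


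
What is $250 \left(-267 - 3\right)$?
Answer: $-67500$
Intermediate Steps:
$250 \left(-267 - 3\right) = 250 \left(-270\right) = -67500$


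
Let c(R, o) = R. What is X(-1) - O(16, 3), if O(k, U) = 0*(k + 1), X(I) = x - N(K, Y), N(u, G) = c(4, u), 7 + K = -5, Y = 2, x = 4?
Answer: 0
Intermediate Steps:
K = -12 (K = -7 - 5 = -12)
N(u, G) = 4
X(I) = 0 (X(I) = 4 - 1*4 = 4 - 4 = 0)
O(k, U) = 0 (O(k, U) = 0*(1 + k) = 0)
X(-1) - O(16, 3) = 0 - 1*0 = 0 + 0 = 0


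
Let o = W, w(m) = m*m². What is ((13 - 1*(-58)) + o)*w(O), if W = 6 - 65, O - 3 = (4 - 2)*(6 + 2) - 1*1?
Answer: 69984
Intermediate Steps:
O = 18 (O = 3 + ((4 - 2)*(6 + 2) - 1*1) = 3 + (2*8 - 1) = 3 + (16 - 1) = 3 + 15 = 18)
w(m) = m³
W = -59
o = -59
((13 - 1*(-58)) + o)*w(O) = ((13 - 1*(-58)) - 59)*18³ = ((13 + 58) - 59)*5832 = (71 - 59)*5832 = 12*5832 = 69984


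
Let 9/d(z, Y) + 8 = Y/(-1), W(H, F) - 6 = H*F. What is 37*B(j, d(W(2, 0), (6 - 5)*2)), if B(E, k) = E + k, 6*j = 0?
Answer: -333/10 ≈ -33.300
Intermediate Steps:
W(H, F) = 6 + F*H (W(H, F) = 6 + H*F = 6 + F*H)
j = 0 (j = (1/6)*0 = 0)
d(z, Y) = 9/(-8 - Y) (d(z, Y) = 9/(-8 + Y/(-1)) = 9/(-8 + Y*(-1)) = 9/(-8 - Y))
37*B(j, d(W(2, 0), (6 - 5)*2)) = 37*(0 - 9/(8 + (6 - 5)*2)) = 37*(0 - 9/(8 + 1*2)) = 37*(0 - 9/(8 + 2)) = 37*(0 - 9/10) = 37*(-9/10) = -333/10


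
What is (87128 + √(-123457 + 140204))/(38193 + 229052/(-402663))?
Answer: 35083221864/15378678907 + 402663*√16747/15378678907 ≈ 2.2847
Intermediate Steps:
(87128 + √(-123457 + 140204))/(38193 + 229052/(-402663)) = (87128 + √16747)/(38193 + 229052*(-1/402663)) = (87128 + √16747)/(38193 - 229052/402663) = (87128 + √16747)/(15378678907/402663) = (87128 + √16747)*(402663/15378678907) = 35083221864/15378678907 + 402663*√16747/15378678907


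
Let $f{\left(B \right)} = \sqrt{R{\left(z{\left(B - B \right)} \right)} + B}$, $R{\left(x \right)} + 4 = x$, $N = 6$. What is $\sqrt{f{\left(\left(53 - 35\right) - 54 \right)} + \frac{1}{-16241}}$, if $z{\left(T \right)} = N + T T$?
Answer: $\frac{\sqrt{-16241 + 263770081 i \sqrt{34}}}{16241} \approx 1.7075 + 1.7075 i$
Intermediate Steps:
$z{\left(T \right)} = 6 + T^{2}$ ($z{\left(T \right)} = 6 + T T = 6 + T^{2}$)
$R{\left(x \right)} = -4 + x$
$f{\left(B \right)} = \sqrt{2 + B}$ ($f{\left(B \right)} = \sqrt{\left(-4 + \left(6 + \left(B - B\right)^{2}\right)\right) + B} = \sqrt{\left(-4 + \left(6 + 0^{2}\right)\right) + B} = \sqrt{\left(-4 + \left(6 + 0\right)\right) + B} = \sqrt{\left(-4 + 6\right) + B} = \sqrt{2 + B}$)
$\sqrt{f{\left(\left(53 - 35\right) - 54 \right)} + \frac{1}{-16241}} = \sqrt{\sqrt{2 + \left(\left(53 - 35\right) - 54\right)} + \frac{1}{-16241}} = \sqrt{\sqrt{2 + \left(18 - 54\right)} - \frac{1}{16241}} = \sqrt{\sqrt{2 - 36} - \frac{1}{16241}} = \sqrt{\sqrt{-34} - \frac{1}{16241}} = \sqrt{i \sqrt{34} - \frac{1}{16241}} = \sqrt{- \frac{1}{16241} + i \sqrt{34}}$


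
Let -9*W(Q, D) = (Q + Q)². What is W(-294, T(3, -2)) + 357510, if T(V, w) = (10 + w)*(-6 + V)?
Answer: 319094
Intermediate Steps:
T(V, w) = (-6 + V)*(10 + w)
W(Q, D) = -4*Q²/9 (W(Q, D) = -(Q + Q)²/9 = -4*Q²/9)
W(-294, T(3, -2)) + 357510 = -4/9*(-294)² + 357510 = -4/9*86436 + 357510 = -38416 + 357510 = 319094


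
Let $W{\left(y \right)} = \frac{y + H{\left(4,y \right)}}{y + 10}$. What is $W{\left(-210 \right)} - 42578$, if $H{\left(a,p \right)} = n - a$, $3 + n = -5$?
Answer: $- \frac{4257689}{100} \approx -42577.0$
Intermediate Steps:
$n = -8$ ($n = -3 - 5 = -8$)
$H{\left(a,p \right)} = -8 - a$
$W{\left(y \right)} = \frac{-12 + y}{10 + y}$ ($W{\left(y \right)} = \frac{y - 12}{y + 10} = \frac{y - 12}{10 + y} = \frac{-12 + y}{10 + y}$)
$W{\left(-210 \right)} - 42578 = \frac{-12 - 210}{10 - 210} - 42578 = \frac{1}{-200} \left(-222\right) - 42578 = \left(- \frac{1}{200}\right) \left(-222\right) - 42578 = \frac{111}{100} - 42578 = - \frac{4257689}{100}$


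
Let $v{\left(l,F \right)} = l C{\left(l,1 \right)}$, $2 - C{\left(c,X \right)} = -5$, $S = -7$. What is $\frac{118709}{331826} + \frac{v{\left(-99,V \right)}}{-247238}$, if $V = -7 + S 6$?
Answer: $\frac{7394832790}{20509999147} \approx 0.36055$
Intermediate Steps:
$C{\left(c,X \right)} = 7$ ($C{\left(c,X \right)} = 2 - -5 = 2 + 5 = 7$)
$V = -49$ ($V = -7 - 42 = -49$)
$v{\left(l,F \right)} = 7 l$ ($v{\left(l,F \right)} = l 7 = 7 l$)
$\frac{118709}{331826} + \frac{v{\left(-99,V \right)}}{-247238} = \frac{118709}{331826} + \frac{7 \left(-99\right)}{-247238} = 118709 \cdot \frac{1}{331826} - - \frac{693}{247238} = \frac{118709}{331826} + \frac{693}{247238} = \frac{7394832790}{20509999147}$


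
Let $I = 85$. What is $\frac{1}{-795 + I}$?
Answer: $- \frac{1}{710} \approx -0.0014085$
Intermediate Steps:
$\frac{1}{-795 + I} = \frac{1}{-795 + 85} = \frac{1}{-710} = - \frac{1}{710}$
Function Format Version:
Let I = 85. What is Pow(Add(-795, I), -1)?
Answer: Rational(-1, 710) ≈ -0.0014085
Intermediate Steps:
Pow(Add(-795, I), -1) = Pow(Add(-795, 85), -1) = Pow(-710, -1) = Rational(-1, 710)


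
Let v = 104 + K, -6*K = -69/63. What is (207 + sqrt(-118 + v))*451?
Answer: 93357 + 451*I*sqrt(24374)/42 ≈ 93357.0 + 1676.4*I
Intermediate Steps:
K = 23/126 (K = -(-23)/(2*63) = -1/6*(-23/21) = 23/126 ≈ 0.18254)
v = 13127/126 (v = 104 + 23/126 = 13127/126 ≈ 104.18)
(207 + sqrt(-118 + v))*451 = (207 + sqrt(-118 + 13127/126))*451 = (207 + sqrt(-1741/126))*451 = (207 + I*sqrt(24374)/42)*451 = 93357 + 451*I*sqrt(24374)/42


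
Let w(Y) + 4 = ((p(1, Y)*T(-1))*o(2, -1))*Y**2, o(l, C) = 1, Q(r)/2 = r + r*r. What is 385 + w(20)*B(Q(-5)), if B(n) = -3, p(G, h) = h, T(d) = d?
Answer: 24397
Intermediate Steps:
Q(r) = 2*r + 2*r**2 (Q(r) = 2*(r + r*r) = 2*(r + r**2) = 2*r + 2*r**2)
w(Y) = -4 - Y**3 (w(Y) = -4 + ((Y*(-1))*1)*Y**2 = -4 + (-Y*1)*Y**2 = -4 + (-Y)*Y**2 = -4 - Y**3)
385 + w(20)*B(Q(-5)) = 385 + (-4 - 1*20**3)*(-3) = 385 + (-4 - 1*8000)*(-3) = 385 + (-4 - 8000)*(-3) = 385 - 8004*(-3) = 385 + 24012 = 24397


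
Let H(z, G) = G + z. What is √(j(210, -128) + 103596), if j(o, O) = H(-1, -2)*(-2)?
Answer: √103602 ≈ 321.87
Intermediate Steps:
j(o, O) = 6 (j(o, O) = (-2 - 1)*(-2) = -3*(-2) = 6)
√(j(210, -128) + 103596) = √(6 + 103596) = √103602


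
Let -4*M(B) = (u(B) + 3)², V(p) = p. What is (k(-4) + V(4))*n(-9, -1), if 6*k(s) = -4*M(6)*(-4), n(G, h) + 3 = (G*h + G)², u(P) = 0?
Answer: 6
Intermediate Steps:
n(G, h) = -3 + (G + G*h)² (n(G, h) = -3 + (G*h + G)² = -3 + (G + G*h)²)
M(B) = -9/4 (M(B) = -(0 + 3)²/4 = -¼*3² = -¼*9 = -9/4)
k(s) = -6 (k(s) = (-4*(-9/4)*(-4))/6 = (9*(-4))/6 = (⅙)*(-36) = -6)
(k(-4) + V(4))*n(-9, -1) = (-6 + 4)*(-3 + (-9)²*(1 - 1)²) = -2*(-3 + 81*0²) = -2*(-3 + 81*0) = -2*(-3 + 0) = -2*(-3) = 6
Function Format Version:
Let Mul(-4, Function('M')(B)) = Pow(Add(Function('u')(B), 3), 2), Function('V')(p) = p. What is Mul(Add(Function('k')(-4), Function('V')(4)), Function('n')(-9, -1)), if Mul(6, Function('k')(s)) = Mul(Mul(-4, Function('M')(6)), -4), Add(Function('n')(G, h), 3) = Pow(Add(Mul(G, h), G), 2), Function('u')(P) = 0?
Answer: 6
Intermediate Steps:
Function('n')(G, h) = Add(-3, Pow(Add(G, Mul(G, h)), 2)) (Function('n')(G, h) = Add(-3, Pow(Add(Mul(G, h), G), 2)) = Add(-3, Pow(Add(G, Mul(G, h)), 2)))
Function('M')(B) = Rational(-9, 4) (Function('M')(B) = Mul(Rational(-1, 4), Pow(Add(0, 3), 2)) = Mul(Rational(-1, 4), Pow(3, 2)) = Mul(Rational(-1, 4), 9) = Rational(-9, 4))
Function('k')(s) = -6 (Function('k')(s) = Mul(Rational(1, 6), Mul(Mul(-4, Rational(-9, 4)), -4)) = Mul(Rational(1, 6), Mul(9, -4)) = Mul(Rational(1, 6), -36) = -6)
Mul(Add(Function('k')(-4), Function('V')(4)), Function('n')(-9, -1)) = Mul(Add(-6, 4), Add(-3, Mul(Pow(-9, 2), Pow(Add(1, -1), 2)))) = Mul(-2, Add(-3, Mul(81, Pow(0, 2)))) = Mul(-2, Add(-3, Mul(81, 0))) = Mul(-2, Add(-3, 0)) = Mul(-2, -3) = 6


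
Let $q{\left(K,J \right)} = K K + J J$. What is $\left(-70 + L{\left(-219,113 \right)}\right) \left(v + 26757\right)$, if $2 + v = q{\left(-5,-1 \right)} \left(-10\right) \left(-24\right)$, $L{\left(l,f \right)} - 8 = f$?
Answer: $1682745$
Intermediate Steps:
$q{\left(K,J \right)} = J^{2} + K^{2}$ ($q{\left(K,J \right)} = K^{2} + J^{2} = J^{2} + K^{2}$)
$L{\left(l,f \right)} = 8 + f$
$v = 6238$ ($v = -2 + \left(\left(-1\right)^{2} + \left(-5\right)^{2}\right) \left(-10\right) \left(-24\right) = -2 + \left(1 + 25\right) \left(-10\right) \left(-24\right) = -2 + 26 \left(-10\right) \left(-24\right) = -2 - -6240 = -2 + 6240 = 6238$)
$\left(-70 + L{\left(-219,113 \right)}\right) \left(v + 26757\right) = \left(-70 + \left(8 + 113\right)\right) \left(6238 + 26757\right) = \left(-70 + 121\right) 32995 = 51 \cdot 32995 = 1682745$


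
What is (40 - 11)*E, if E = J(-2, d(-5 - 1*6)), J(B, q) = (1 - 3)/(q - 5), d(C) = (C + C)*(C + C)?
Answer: -58/479 ≈ -0.12109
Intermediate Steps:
d(C) = 4*C² (d(C) = (2*C)*(2*C) = 4*C²)
J(B, q) = -2/(-5 + q)
E = -2/479 (E = -2/(-5 + 4*(-5 - 1*6)²) = -2/(-5 + 4*(-5 - 6)²) = -2/(-5 + 4*(-11)²) = -2/(-5 + 4*121) = -2/(-5 + 484) = -2/479 ≈ -0.0041754)
(40 - 11)*E = (40 - 11)*(-2/479) = 29*(-2/479) = -58/479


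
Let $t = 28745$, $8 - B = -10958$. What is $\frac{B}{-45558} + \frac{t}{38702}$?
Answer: $\frac{442579289}{881592858} \approx 0.50202$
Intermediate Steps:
$B = 10966$ ($B = 8 - -10958 = 8 + 10958 = 10966$)
$\frac{B}{-45558} + \frac{t}{38702} = \frac{10966}{-45558} + \frac{28745}{38702} = 10966 \left(- \frac{1}{45558}\right) + 28745 \cdot \frac{1}{38702} = - \frac{5483}{22779} + \frac{28745}{38702} = \frac{442579289}{881592858}$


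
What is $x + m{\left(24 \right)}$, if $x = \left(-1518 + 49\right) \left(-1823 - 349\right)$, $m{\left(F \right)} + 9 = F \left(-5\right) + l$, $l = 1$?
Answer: $3190540$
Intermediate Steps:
$m{\left(F \right)} = -8 - 5 F$ ($m{\left(F \right)} = -9 + \left(F \left(-5\right) + 1\right) = -9 - \left(-1 + 5 F\right) = -8 - 5 F$)
$x = 3190668$ ($x = \left(-1469\right) \left(-2172\right) = 3190668$)
$x + m{\left(24 \right)} = 3190668 - 128 = 3190540$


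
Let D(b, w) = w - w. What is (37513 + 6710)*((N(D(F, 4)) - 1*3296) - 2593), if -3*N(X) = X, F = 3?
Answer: -260429247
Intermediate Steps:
D(b, w) = 0
N(X) = -X/3
(37513 + 6710)*((N(D(F, 4)) - 1*3296) - 2593) = (37513 + 6710)*((-1/3*0 - 1*3296) - 2593) = 44223*((0 - 3296) - 2593) = 44223*(-3296 - 2593) = 44223*(-5889) = -260429247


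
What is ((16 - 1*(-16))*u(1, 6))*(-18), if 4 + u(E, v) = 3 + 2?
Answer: -576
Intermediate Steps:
u(E, v) = 1 (u(E, v) = -4 + (3 + 2) = -4 + 5 = 1)
((16 - 1*(-16))*u(1, 6))*(-18) = ((16 - 1*(-16))*1)*(-18) = ((16 + 16)*1)*(-18) = (32*1)*(-18) = 32*(-18) = -576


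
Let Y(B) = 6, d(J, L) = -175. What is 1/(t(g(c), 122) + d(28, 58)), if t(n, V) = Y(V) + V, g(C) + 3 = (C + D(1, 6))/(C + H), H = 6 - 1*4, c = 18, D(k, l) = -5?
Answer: -1/47 ≈ -0.021277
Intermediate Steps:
H = 2 (H = 6 - 4 = 2)
g(C) = -3 + (-5 + C)/(2 + C) (g(C) = -3 + (C - 5)/(C + 2) = -3 + (-5 + C)/(2 + C))
t(n, V) = 6 + V
1/(t(g(c), 122) + d(28, 58)) = 1/((6 + 122) - 175) = 1/(128 - 175) = 1/(-47) = -1/47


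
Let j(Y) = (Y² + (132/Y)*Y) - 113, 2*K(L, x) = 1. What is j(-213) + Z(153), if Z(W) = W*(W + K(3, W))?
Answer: 137747/2 ≈ 68874.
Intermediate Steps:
K(L, x) = ½ (K(L, x) = (½)*1 = ½)
j(Y) = 19 + Y² (j(Y) = (Y² + 132) - 113 = (132 + Y²) - 113 = 19 + Y²)
Z(W) = W*(½ + W) (Z(W) = W*(W + ½) = W*(½ + W))
j(-213) + Z(153) = (19 + (-213)²) + 153*(½ + 153) = (19 + 45369) + 153*(307/2) = 45388 + 46971/2 = 137747/2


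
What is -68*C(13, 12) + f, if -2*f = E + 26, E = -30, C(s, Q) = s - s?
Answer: 2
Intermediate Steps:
C(s, Q) = 0
f = 2 (f = -(-30 + 26)/2 = -1/2*(-4) = 2)
-68*C(13, 12) + f = -68*0 + 2 = 0 + 2 = 2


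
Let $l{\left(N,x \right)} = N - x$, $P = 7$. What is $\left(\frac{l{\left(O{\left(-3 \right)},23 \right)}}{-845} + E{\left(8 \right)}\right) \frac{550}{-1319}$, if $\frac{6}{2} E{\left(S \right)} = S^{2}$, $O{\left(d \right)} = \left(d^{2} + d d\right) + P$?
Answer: $- \frac{5948140}{668733} \approx -8.8946$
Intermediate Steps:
$O{\left(d \right)} = 7 + 2 d^{2}$ ($O{\left(d \right)} = \left(d^{2} + d d\right) + 7 = \left(d^{2} + d^{2}\right) + 7 = 2 d^{2} + 7 = 7 + 2 d^{2}$)
$E{\left(S \right)} = \frac{S^{2}}{3}$
$\left(\frac{l{\left(O{\left(-3 \right)},23 \right)}}{-845} + E{\left(8 \right)}\right) \frac{550}{-1319} = \left(\frac{\left(7 + 2 \left(-3\right)^{2}\right) - 23}{-845} + \frac{8^{2}}{3}\right) \frac{550}{-1319} = \left(\left(\left(7 + 2 \cdot 9\right) - 23\right) \left(- \frac{1}{845}\right) + \frac{1}{3} \cdot 64\right) 550 \left(- \frac{1}{1319}\right) = \left(\left(\left(7 + 18\right) - 23\right) \left(- \frac{1}{845}\right) + \frac{64}{3}\right) \left(- \frac{550}{1319}\right) = \left(\left(25 - 23\right) \left(- \frac{1}{845}\right) + \frac{64}{3}\right) \left(- \frac{550}{1319}\right) = \left(2 \left(- \frac{1}{845}\right) + \frac{64}{3}\right) \left(- \frac{550}{1319}\right) = \left(- \frac{2}{845} + \frac{64}{3}\right) \left(- \frac{550}{1319}\right) = \frac{54074}{2535} \left(- \frac{550}{1319}\right) = - \frac{5948140}{668733}$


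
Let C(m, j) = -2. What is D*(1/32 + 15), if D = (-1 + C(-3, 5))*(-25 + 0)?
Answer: 36075/32 ≈ 1127.3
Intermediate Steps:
D = 75 (D = (-1 - 2)*(-25 + 0) = -3*(-25) = 75)
D*(1/32 + 15) = 75*(1/32 + 15) = 75*(481/32) = 36075/32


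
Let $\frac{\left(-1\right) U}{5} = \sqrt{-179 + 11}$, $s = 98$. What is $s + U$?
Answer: $98 - 10 i \sqrt{42} \approx 98.0 - 64.807 i$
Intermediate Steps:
$U = - 10 i \sqrt{42}$ ($U = - 5 \sqrt{-179 + 11} = - 5 \sqrt{-168} = - 5 \cdot 2 i \sqrt{42} = - 10 i \sqrt{42} \approx - 64.807 i$)
$s + U = 98 - 10 i \sqrt{42}$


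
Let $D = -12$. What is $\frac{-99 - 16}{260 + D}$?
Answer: $- \frac{115}{248} \approx -0.46371$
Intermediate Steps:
$\frac{-99 - 16}{260 + D} = \frac{-99 - 16}{260 - 12} = - \frac{115}{248}$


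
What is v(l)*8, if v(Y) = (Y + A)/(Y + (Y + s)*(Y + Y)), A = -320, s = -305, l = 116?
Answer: 408/10933 ≈ 0.037318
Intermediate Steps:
v(Y) = (-320 + Y)/(Y + 2*Y*(-305 + Y)) (v(Y) = (Y - 320)/(Y + (Y - 305)*(Y + Y)) = (-320 + Y)/(Y + (-305 + Y)*(2*Y)) = (-320 + Y)/(Y + 2*Y*(-305 + Y)))
v(l)*8 = ((-320 + 116)/(116*(-609 + 2*116)))*8 = ((1/116)*(-204)/(-609 + 232))*8 = ((1/116)*(-204)/(-377))*8 = ((1/116)*(-1/377)*(-204))*8 = (51/10933)*8 = 408/10933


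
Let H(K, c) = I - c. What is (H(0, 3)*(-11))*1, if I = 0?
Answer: 33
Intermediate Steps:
H(K, c) = -c (H(K, c) = 0 - c = -c)
(H(0, 3)*(-11))*1 = (-1*3*(-11))*1 = -3*(-11)*1 = 33*1 = 33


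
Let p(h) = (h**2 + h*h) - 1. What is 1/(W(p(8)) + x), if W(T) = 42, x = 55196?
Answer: 1/55238 ≈ 1.8103e-5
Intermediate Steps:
p(h) = -1 + 2*h**2 (p(h) = (h**2 + h**2) - 1 = 2*h**2 - 1 = -1 + 2*h**2)
1/(W(p(8)) + x) = 1/(42 + 55196) = 1/55238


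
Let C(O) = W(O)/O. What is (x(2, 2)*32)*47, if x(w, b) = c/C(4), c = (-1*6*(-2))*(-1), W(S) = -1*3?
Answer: 24064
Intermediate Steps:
W(S) = -3
c = -12 (c = -6*(-2)*(-1) = 12*(-1) = -12)
C(O) = -3/O
x(w, b) = 16 (x(w, b) = -12/((-3/4)) = -12/((-3*1/4)) = -12/(-3/4) = -12*(-4/3) = 16)
(x(2, 2)*32)*47 = (16*32)*47 = 512*47 = 24064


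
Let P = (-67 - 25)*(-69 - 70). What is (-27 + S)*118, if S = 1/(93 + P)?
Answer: -41038748/12881 ≈ -3186.0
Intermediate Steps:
P = 12788 (P = -92*(-139) = 12788)
S = 1/12881 (S = 1/(93 + 12788) = 1/12881 ≈ 7.7634e-5)
(-27 + S)*118 = (-27 + 1/12881)*118 = -347786/12881*118 = -41038748/12881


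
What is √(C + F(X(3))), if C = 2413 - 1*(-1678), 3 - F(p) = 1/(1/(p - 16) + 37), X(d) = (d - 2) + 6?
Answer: √112813517/166 ≈ 63.984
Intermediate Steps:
X(d) = 4 + d (X(d) = (-2 + d) + 6 = 4 + d)
F(p) = 3 - 1/(37 + 1/(-16 + p)) (F(p) = 3 - 1/(1/(p - 16) + 37) = 3 - 1/(1/(-16 + p) + 37) = 3 - 1/(37 + 1/(-16 + p)))
C = 4091 (C = 2413 + 1678 = 4091)
√(C + F(X(3))) = √(4091 + (-1757 + 110*(4 + 3))/(-591 + 37*(4 + 3))) = √(4091 + (-1757 + 110*7)/(-591 + 37*7)) = √(4091 + (-1757 + 770)/(-591 + 259)) = √(4091 - 987/(-332)) = √(4091 - 1/332*(-987)) = √(4091 + 987/332) = √(1359199/332) = √112813517/166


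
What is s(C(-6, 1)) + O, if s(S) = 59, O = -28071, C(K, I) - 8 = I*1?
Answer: -28012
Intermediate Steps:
C(K, I) = 8 + I (C(K, I) = 8 + I*1 = 8 + I)
s(C(-6, 1)) + O = 59 - 28071 = -28012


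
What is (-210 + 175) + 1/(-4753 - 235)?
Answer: -174581/4988 ≈ -35.000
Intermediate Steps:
(-210 + 175) + 1/(-4753 - 235) = -35 + 1/(-4988) = -35 - 1/4988 = -174581/4988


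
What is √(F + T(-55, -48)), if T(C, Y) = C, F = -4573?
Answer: 2*I*√1157 ≈ 68.029*I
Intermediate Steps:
√(F + T(-55, -48)) = √(-4573 - 55) = √(-4628) = 2*I*√1157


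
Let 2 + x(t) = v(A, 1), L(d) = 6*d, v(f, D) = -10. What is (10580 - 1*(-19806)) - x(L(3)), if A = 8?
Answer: 30398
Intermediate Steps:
x(t) = -12 (x(t) = -2 - 10 = -12)
(10580 - 1*(-19806)) - x(L(3)) = (10580 - 1*(-19806)) - 1*(-12) = (10580 + 19806) + 12 = 30386 + 12 = 30398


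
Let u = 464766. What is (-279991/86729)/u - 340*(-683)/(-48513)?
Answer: -1040055296793607/217277277561598 ≈ -4.7868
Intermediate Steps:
(-279991/86729)/u - 340*(-683)/(-48513) = -279991/86729/464766 - 340*(-683)/(-48513) = -279991*1/86729*(1/464766) + 232220*(-1/48513) = -279991/86729*1/464766 - 232220/48513 = -279991/40308690414 - 232220/48513 = -1040055296793607/217277277561598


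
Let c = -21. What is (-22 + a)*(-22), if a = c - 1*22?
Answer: 1430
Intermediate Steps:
a = -43 (a = -21 - 1*22 = -21 - 22 = -43)
(-22 + a)*(-22) = (-22 - 43)*(-22) = -65*(-22) = 1430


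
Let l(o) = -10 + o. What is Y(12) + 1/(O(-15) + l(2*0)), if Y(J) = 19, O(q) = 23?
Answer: 248/13 ≈ 19.077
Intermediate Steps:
Y(12) + 1/(O(-15) + l(2*0)) = 19 + 1/(23 + (-10 + 2*0)) = 19 + 1/(23 + (-10 + 0)) = 19 + 1/(23 - 10) = 19 + 1/13 = 248/13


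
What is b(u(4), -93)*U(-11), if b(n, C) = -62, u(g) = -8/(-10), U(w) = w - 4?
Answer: 930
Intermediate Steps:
U(w) = -4 + w
u(g) = ⅘ (u(g) = -8*(-⅒) = ⅘)
b(u(4), -93)*U(-11) = -62*(-4 - 11) = -62*(-15) = 930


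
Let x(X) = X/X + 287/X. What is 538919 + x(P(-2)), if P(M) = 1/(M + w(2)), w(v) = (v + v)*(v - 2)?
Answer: 538346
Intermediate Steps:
w(v) = 2*v*(-2 + v) (w(v) = (2*v)*(-2 + v) = 2*v*(-2 + v))
P(M) = 1/M (P(M) = 1/(M + 2*2*(-2 + 2)) = 1/(M + 2*2*0) = 1/(M + 0) = 1/M)
x(X) = 1 + 287/X
538919 + x(P(-2)) = 538919 + (287 + 1/(-2))/(1/(-2)) = 538919 + (287 - 1/2)/(-1/2) = 538919 - 2*573/2 = 538919 - 573 = 538346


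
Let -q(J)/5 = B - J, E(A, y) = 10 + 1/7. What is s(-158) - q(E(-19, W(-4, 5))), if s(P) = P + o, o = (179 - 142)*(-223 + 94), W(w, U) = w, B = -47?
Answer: -36517/7 ≈ -5216.7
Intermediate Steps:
E(A, y) = 71/7 (E(A, y) = 10 + 1/7 = 71/7)
o = -4773 (o = 37*(-129) = -4773)
s(P) = -4773 + P (s(P) = P - 4773 = -4773 + P)
q(J) = 235 + 5*J (q(J) = -5*(-47 - J) = 235 + 5*J)
s(-158) - q(E(-19, W(-4, 5))) = (-4773 - 158) - (235 + 5*(71/7)) = -4931 - (235 + 355/7) = -4931 - 1*2000/7 = -4931 - 2000/7 = -36517/7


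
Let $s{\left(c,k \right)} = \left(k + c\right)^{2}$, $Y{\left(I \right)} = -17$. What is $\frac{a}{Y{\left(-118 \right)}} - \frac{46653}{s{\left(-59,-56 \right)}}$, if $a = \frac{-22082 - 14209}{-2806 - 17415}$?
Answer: $- \frac{16517243796}{4546186325} \approx -3.6332$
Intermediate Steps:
$a = \frac{36291}{20221}$ ($a = - \frac{36291}{-20221} = \left(-36291\right) \left(- \frac{1}{20221}\right) = \frac{36291}{20221} \approx 1.7947$)
$s{\left(c,k \right)} = \left(c + k\right)^{2}$
$\frac{a}{Y{\left(-118 \right)}} - \frac{46653}{s{\left(-59,-56 \right)}} = \frac{36291}{20221 \left(-17\right)} - \frac{46653}{\left(-59 - 56\right)^{2}} = \frac{36291}{20221} \left(- \frac{1}{17}\right) - \frac{46653}{\left(-115\right)^{2}} = - \frac{36291}{343757} - \frac{46653}{13225} = - \frac{16517243796}{4546186325}$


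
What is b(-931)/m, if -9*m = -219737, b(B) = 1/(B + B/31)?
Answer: -279/6546404704 ≈ -4.2619e-8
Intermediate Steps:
b(B) = 31/(32*B) (b(B) = 1/(B + B*(1/31)) = 1/(B + B/31) = 1/(32*B/31) = 31/(32*B))
m = 219737/9 (m = -⅑*(-219737) = 219737/9 ≈ 24415.)
b(-931)/m = ((31/32)/(-931))/(219737/9) = ((31/32)*(-1/931))*(9/219737) = -31/29792*9/219737 = -279/6546404704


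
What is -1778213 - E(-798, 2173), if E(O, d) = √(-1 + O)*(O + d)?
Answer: -1778213 - 1375*I*√799 ≈ -1.7782e+6 - 38867.0*I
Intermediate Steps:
-1778213 - E(-798, 2173) = -1778213 - √(-1 - 798)*(-798 + 2173) = -1778213 - √(-799)*1375 = -1778213 - I*√799*1375 = -1778213 - 1375*I*√799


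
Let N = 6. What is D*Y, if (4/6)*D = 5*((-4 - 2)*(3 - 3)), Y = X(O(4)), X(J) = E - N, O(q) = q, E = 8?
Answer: 0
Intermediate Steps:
X(J) = 2 (X(J) = 8 - 1*6 = 8 - 6 = 2)
Y = 2
D = 0 (D = 3*(5*((-4 - 2)*(3 - 3)))/2 = 3*(5*(-6*0))/2 = 3*(5*0)/2 = (3/2)*0 = 0)
D*Y = 0*2 = 0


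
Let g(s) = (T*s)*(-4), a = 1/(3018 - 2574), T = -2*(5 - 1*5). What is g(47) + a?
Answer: 1/444 ≈ 0.0022523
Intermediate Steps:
T = 0 (T = -2*(5 - 5) = -2*0 = 0)
a = 1/444 ≈ 0.0022523
g(s) = 0 (g(s) = (0*s)*(-4) = 0*(-4) = 0)
g(47) + a = 0 + 1/444 = 1/444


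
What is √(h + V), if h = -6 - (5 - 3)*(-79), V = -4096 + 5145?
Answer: √1201 ≈ 34.655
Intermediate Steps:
V = 1049
h = 152 (h = -6 - 1*2*(-79) = -6 - 2*(-79) = -6 + 158 = 152)
√(h + V) = √(152 + 1049) = √1201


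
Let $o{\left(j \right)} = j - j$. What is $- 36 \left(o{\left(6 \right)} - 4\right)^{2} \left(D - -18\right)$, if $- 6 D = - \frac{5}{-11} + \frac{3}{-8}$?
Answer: $- \frac{113964}{11} \approx -10360.0$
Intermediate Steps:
$o{\left(j \right)} = 0$
$D = - \frac{7}{528}$ ($D = - \frac{- \frac{5}{-11} + \frac{3}{-8}}{6} = - \frac{\left(-5\right) \left(- \frac{1}{11}\right) + 3 \left(- \frac{1}{8}\right)}{6} = - \frac{\frac{5}{11} - \frac{3}{8}}{6} = \left(- \frac{1}{6}\right) \frac{7}{88} = - \frac{7}{528} \approx -0.013258$)
$- 36 \left(o{\left(6 \right)} - 4\right)^{2} \left(D - -18\right) = - 36 \left(0 - 4\right)^{2} \left(- \frac{7}{528} - -18\right) = - 36 \left(-4\right)^{2} \left(- \frac{7}{528} + 18\right) = \left(-36\right) 16 \cdot \frac{9497}{528} = \left(-576\right) \frac{9497}{528} = - \frac{113964}{11}$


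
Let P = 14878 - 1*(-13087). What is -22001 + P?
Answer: 5964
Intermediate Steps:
P = 27965 (P = 14878 + 13087 = 27965)
-22001 + P = -22001 + 27965 = 5964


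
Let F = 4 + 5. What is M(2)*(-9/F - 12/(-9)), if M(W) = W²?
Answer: 4/3 ≈ 1.3333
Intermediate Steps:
F = 9
M(2)*(-9/F - 12/(-9)) = 2²*(-9/9 - 12/(-9)) = 4*(-9*⅑ - 12*(-⅑)) = 4*(-1 + 4/3) = 4*(⅓) = 4/3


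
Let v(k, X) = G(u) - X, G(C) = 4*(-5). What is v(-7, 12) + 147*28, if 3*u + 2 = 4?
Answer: 4084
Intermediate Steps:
u = 2/3 (u = -2/3 + (1/3)*4 = -2/3 + 4/3 = 2/3 ≈ 0.66667)
G(C) = -20
v(k, X) = -20 - X
v(-7, 12) + 147*28 = (-20 - 1*12) + 147*28 = (-20 - 12) + 4116 = -32 + 4116 = 4084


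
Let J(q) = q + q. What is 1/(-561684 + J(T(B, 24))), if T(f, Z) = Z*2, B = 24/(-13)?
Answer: -1/561588 ≈ -1.7807e-6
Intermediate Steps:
B = -24/13 (B = 24*(-1/13) = -24/13 ≈ -1.8462)
T(f, Z) = 2*Z
J(q) = 2*q
1/(-561684 + J(T(B, 24))) = 1/(-561684 + 2*(2*24)) = 1/(-561684 + 2*48) = 1/(-561684 + 96) = 1/(-561588) = -1/561588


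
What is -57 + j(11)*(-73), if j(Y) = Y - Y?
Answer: -57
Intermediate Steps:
j(Y) = 0
-57 + j(11)*(-73) = -57 + 0*(-73) = -57 + 0 = -57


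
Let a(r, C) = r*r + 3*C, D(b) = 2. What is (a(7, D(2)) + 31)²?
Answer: 7396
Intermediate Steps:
a(r, C) = r² + 3*C
(a(7, D(2)) + 31)² = ((7² + 3*2) + 31)² = ((49 + 6) + 31)² = (55 + 31)² = 86² = 7396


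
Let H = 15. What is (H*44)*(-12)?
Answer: -7920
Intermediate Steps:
(H*44)*(-12) = (15*44)*(-12) = 660*(-12) = -7920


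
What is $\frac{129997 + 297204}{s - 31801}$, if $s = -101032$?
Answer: $- \frac{427201}{132833} \approx -3.2161$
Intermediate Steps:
$\frac{129997 + 297204}{s - 31801} = \frac{129997 + 297204}{-101032 - 31801} = \frac{427201}{-132833} = 427201 \left(- \frac{1}{132833}\right) = - \frac{427201}{132833}$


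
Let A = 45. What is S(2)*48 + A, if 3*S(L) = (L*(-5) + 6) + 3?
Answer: 29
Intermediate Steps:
S(L) = 3 - 5*L/3 (S(L) = ((L*(-5) + 6) + 3)/3 = ((-5*L + 6) + 3)/3 = ((6 - 5*L) + 3)/3 = (9 - 5*L)/3 = 3 - 5*L/3)
S(2)*48 + A = (3 - 5/3*2)*48 + 45 = (3 - 10/3)*48 + 45 = -⅓*48 + 45 = -16 + 45 = 29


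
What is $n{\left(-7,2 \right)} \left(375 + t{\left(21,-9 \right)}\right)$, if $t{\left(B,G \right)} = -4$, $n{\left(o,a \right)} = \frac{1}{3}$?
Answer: $\frac{371}{3} \approx 123.67$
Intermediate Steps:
$n{\left(o,a \right)} = \frac{1}{3}$
$n{\left(-7,2 \right)} \left(375 + t{\left(21,-9 \right)}\right) = \frac{375 - 4}{3} = \frac{1}{3} \cdot 371 = \frac{371}{3}$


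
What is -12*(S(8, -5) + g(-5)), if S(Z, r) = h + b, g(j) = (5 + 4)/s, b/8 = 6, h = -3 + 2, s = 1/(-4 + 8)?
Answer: -996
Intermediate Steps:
s = ¼ (s = 1/4 = ¼ ≈ 0.25000)
h = -1
b = 48 (b = 8*6 = 48)
g(j) = 36 (g(j) = (5 + 4)/(¼) = 9*4 = 36)
S(Z, r) = 47 (S(Z, r) = -1 + 48 = 47)
-12*(S(8, -5) + g(-5)) = -12*(47 + 36) = -12*83 = -996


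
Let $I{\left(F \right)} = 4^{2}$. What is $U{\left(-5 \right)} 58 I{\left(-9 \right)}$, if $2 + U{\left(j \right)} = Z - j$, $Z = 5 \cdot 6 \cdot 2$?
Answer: $58464$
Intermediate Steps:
$Z = 60$ ($Z = 30 \cdot 2 = 60$)
$I{\left(F \right)} = 16$
$U{\left(j \right)} = 58 - j$ ($U{\left(j \right)} = -2 - \left(-60 + j\right) = 58 - j$)
$U{\left(-5 \right)} 58 I{\left(-9 \right)} = \left(58 - -5\right) 58 \cdot 16 = \left(58 + 5\right) 58 \cdot 16 = 63 \cdot 58 \cdot 16 = 3654 \cdot 16 = 58464$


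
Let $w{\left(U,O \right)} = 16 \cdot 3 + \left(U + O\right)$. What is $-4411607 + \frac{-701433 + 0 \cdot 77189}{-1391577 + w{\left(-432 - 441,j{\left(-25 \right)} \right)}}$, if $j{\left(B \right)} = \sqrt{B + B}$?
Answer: $- \frac{4276574565954090956}{969391664827} + \frac{3507165 i \sqrt{2}}{1938783329654} \approx -4.4116 \cdot 10^{6} + 2.5582 \cdot 10^{-6} i$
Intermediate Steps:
$j{\left(B \right)} = \sqrt{2} \sqrt{B}$ ($j{\left(B \right)} = \sqrt{2 B} = \sqrt{2} \sqrt{B}$)
$w{\left(U,O \right)} = 48 + O + U$ ($w{\left(U,O \right)} = 48 + \left(O + U\right) = 48 + O + U$)
$-4411607 + \frac{-701433 + 0 \cdot 77189}{-1391577 + w{\left(-432 - 441,j{\left(-25 \right)} \right)}} = -4411607 + \frac{-701433 + 0 \cdot 77189}{-1391577 + \left(48 + \sqrt{2} \sqrt{-25} - 873\right)} = -4411607 + \frac{-701433 + 0}{-1391577 + \left(48 + \sqrt{2} \cdot 5 i - 873\right)} = -4411607 - \frac{701433}{-1391577 + \left(48 + 5 i \sqrt{2} - 873\right)} = -4411607 - \frac{701433}{-1391577 - \left(825 - 5 i \sqrt{2}\right)} = -4411607 - \frac{701433}{-1392402 + 5 i \sqrt{2}}$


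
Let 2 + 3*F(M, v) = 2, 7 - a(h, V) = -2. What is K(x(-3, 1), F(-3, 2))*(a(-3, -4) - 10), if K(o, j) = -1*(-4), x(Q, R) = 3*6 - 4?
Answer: -4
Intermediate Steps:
a(h, V) = 9 (a(h, V) = 7 - 1*(-2) = 7 + 2 = 9)
x(Q, R) = 14 (x(Q, R) = 18 - 4 = 14)
F(M, v) = 0 (F(M, v) = -⅔ + (⅓)*2 = -⅔ + ⅔ = 0)
K(o, j) = 4
K(x(-3, 1), F(-3, 2))*(a(-3, -4) - 10) = 4*(9 - 10) = 4*(-1) = -4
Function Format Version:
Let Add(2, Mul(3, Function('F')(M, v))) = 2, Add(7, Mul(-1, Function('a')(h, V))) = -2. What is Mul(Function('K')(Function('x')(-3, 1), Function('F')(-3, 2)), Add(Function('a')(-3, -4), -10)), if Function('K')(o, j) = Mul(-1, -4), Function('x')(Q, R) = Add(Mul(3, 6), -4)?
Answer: -4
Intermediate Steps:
Function('a')(h, V) = 9 (Function('a')(h, V) = Add(7, Mul(-1, -2)) = Add(7, 2) = 9)
Function('x')(Q, R) = 14 (Function('x')(Q, R) = Add(18, -4) = 14)
Function('F')(M, v) = 0 (Function('F')(M, v) = Add(Rational(-2, 3), Mul(Rational(1, 3), 2)) = Add(Rational(-2, 3), Rational(2, 3)) = 0)
Function('K')(o, j) = 4
Mul(Function('K')(Function('x')(-3, 1), Function('F')(-3, 2)), Add(Function('a')(-3, -4), -10)) = Mul(4, Add(9, -10)) = Mul(4, -1) = -4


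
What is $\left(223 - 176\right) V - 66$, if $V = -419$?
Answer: $-19759$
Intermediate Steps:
$\left(223 - 176\right) V - 66 = \left(223 - 176\right) \left(-419\right) - 66 = 47 \left(-419\right) - 66 = -19693 - 66 = -19759$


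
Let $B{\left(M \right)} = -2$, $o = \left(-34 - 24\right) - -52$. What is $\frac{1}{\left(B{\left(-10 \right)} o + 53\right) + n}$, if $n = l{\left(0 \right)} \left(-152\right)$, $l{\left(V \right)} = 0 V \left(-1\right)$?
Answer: $\frac{1}{65} \approx 0.015385$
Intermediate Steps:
$o = -6$ ($o = \left(-34 - 24\right) + 52 = -58 + 52 = -6$)
$l{\left(V \right)} = 0$ ($l{\left(V \right)} = 0 \left(-1\right) = 0$)
$n = 0$ ($n = 0 \left(-152\right) = 0$)
$\frac{1}{\left(B{\left(-10 \right)} o + 53\right) + n} = \frac{1}{\left(\left(-2\right) \left(-6\right) + 53\right) + 0} = \frac{1}{\left(12 + 53\right) + 0} = \frac{1}{65 + 0} = \frac{1}{65}$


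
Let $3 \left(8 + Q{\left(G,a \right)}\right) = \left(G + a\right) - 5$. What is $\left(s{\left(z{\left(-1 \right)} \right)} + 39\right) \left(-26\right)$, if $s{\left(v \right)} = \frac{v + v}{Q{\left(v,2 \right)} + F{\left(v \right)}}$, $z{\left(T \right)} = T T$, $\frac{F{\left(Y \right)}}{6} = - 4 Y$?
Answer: $- \frac{49608}{49} \approx -1012.4$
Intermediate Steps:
$Q{\left(G,a \right)} = - \frac{29}{3} + \frac{G}{3} + \frac{a}{3}$ ($Q{\left(G,a \right)} = -8 + \frac{\left(G + a\right) - 5}{3} = -8 + \frac{-5 + G + a}{3} = -8 + \left(- \frac{5}{3} + \frac{G}{3} + \frac{a}{3}\right) = - \frac{29}{3} + \frac{G}{3} + \frac{a}{3}$)
$F{\left(Y \right)} = - 24 Y$ ($F{\left(Y \right)} = 6 \left(- 4 Y\right) = - 24 Y$)
$z{\left(T \right)} = T^{2}$
$s{\left(v \right)} = \frac{2 v}{-9 - \frac{71 v}{3}}$ ($s{\left(v \right)} = \frac{v + v}{\left(- \frac{29}{3} + \frac{v}{3} + \frac{1}{3} \cdot 2\right) - 24 v} = \frac{2 v}{\left(- \frac{29}{3} + \frac{v}{3} + \frac{2}{3}\right) - 24 v} = \frac{2 v}{\left(-9 + \frac{v}{3}\right) - 24 v} = \frac{2 v}{-9 - \frac{71 v}{3}}$)
$\left(s{\left(z{\left(-1 \right)} \right)} + 39\right) \left(-26\right) = \left(- \frac{6 \left(-1\right)^{2}}{27 + 71 \left(-1\right)^{2}} + 39\right) \left(-26\right) = \left(\left(-6\right) 1 \frac{1}{27 + 71 \cdot 1} + 39\right) \left(-26\right) = \left(\left(-6\right) 1 \frac{1}{27 + 71} + 39\right) \left(-26\right) = \left(\left(-6\right) 1 \cdot \frac{1}{98} + 39\right) \left(-26\right) = \left(- \frac{3}{49} + 39\right) \left(-26\right) = \frac{1908}{49} \left(-26\right) = - \frac{49608}{49}$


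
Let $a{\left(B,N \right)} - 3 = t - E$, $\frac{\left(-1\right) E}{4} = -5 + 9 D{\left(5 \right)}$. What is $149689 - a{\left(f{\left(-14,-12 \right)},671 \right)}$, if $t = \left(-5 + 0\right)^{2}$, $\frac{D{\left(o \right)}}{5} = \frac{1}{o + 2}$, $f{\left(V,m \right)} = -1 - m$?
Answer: $\frac{1047587}{7} \approx 1.4966 \cdot 10^{5}$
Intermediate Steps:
$D{\left(o \right)} = \frac{5}{2 + o}$ ($D{\left(o \right)} = \frac{5}{o + 2} = \frac{5}{2 + o}$)
$t = 25$ ($t = \left(-5\right)^{2} = 25$)
$E = - \frac{40}{7}$ ($E = - 4 \left(-5 + 9 \frac{5}{2 + 5}\right) = - 4 \left(-5 + 9 \cdot \frac{5}{7}\right) = - 4 \left(-5 + \frac{45}{7}\right) = \left(-4\right) \frac{10}{7} = - \frac{40}{7} \approx -5.7143$)
$a{\left(B,N \right)} = \frac{236}{7}$ ($a{\left(B,N \right)} = 3 + \left(25 - - \frac{40}{7}\right) = 3 + \left(25 + \frac{40}{7}\right) = 3 + \frac{215}{7} = \frac{236}{7}$)
$149689 - a{\left(f{\left(-14,-12 \right)},671 \right)} = 149689 - \frac{236}{7} = \frac{1047587}{7}$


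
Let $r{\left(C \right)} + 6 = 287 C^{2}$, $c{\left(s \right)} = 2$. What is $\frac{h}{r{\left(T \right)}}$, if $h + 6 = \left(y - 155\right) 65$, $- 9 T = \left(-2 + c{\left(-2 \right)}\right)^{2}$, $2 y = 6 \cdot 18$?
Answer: $\frac{6571}{6} \approx 1095.2$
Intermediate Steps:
$y = 54$ ($y = \frac{6 \cdot 18}{2} = \frac{1}{2} \cdot 108 = 54$)
$T = 0$ ($T = - \frac{\left(-2 + 2\right)^{2}}{9} = - \frac{0^{2}}{9} = \left(- \frac{1}{9}\right) 0 = 0$)
$r{\left(C \right)} = -6 + 287 C^{2}$
$h = -6571$ ($h = -6 + \left(54 - 155\right) 65 = -6 - 6565 = -6571$)
$\frac{h}{r{\left(T \right)}} = - \frac{6571}{-6 + 287 \cdot 0^{2}} = - \frac{6571}{-6 + 287 \cdot 0} = - \frac{6571}{-6 + 0} = - \frac{6571}{-6} = \left(-6571\right) \left(- \frac{1}{6}\right) = \frac{6571}{6}$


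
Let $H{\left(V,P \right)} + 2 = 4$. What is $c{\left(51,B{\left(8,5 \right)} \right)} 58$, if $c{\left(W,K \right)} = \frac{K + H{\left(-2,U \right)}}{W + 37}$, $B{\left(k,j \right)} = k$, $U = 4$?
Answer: $\frac{145}{22} \approx 6.5909$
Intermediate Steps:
$H{\left(V,P \right)} = 2$ ($H{\left(V,P \right)} = -2 + 4 = 2$)
$c{\left(W,K \right)} = \frac{2 + K}{37 + W}$ ($c{\left(W,K \right)} = \frac{K + 2}{W + 37} = \frac{2 + K}{37 + W}$)
$c{\left(51,B{\left(8,5 \right)} \right)} 58 = \frac{2 + 8}{37 + 51} \cdot 58 = \frac{1}{88} \cdot 10 \cdot 58 = \frac{5}{44} \cdot 58 = \frac{145}{22}$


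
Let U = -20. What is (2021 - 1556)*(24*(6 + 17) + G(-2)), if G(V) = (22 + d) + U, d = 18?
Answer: 265980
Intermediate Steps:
G(V) = 20 (G(V) = (22 + 18) - 20 = 40 - 20 = 20)
(2021 - 1556)*(24*(6 + 17) + G(-2)) = (2021 - 1556)*(24*(6 + 17) + 20) = 465*(24*23 + 20) = 465*(552 + 20) = 465*572 = 265980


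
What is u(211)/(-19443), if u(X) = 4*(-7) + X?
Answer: -61/6481 ≈ -0.0094121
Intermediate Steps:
u(X) = -28 + X
u(211)/(-19443) = (-28 + 211)/(-19443) = 183*(-1/19443) = -61/6481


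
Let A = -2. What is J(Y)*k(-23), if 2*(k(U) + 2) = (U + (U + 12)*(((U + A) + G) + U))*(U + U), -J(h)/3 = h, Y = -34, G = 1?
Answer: -1159128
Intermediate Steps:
J(h) = -3*h
k(U) = -2 + U*(U + (-1 + 2*U)*(12 + U)) (k(U) = -2 + ((U + (U + 12)*(((U - 2) + 1) + U))*(U + U))/2 = -2 + ((U + (12 + U)*(((-2 + U) + 1) + U))*(2*U))/2 = -2 + ((U + (12 + U)*((-1 + U) + U))*(2*U))/2 = -2 + ((U + (12 + U)*(-1 + 2*U))*(2*U))/2 = -2 + ((U + (-1 + 2*U)*(12 + U))*(2*U))/2 = -2 + (2*U*(U + (-1 + 2*U)*(12 + U)))/2 = -2 + U*(U + (-1 + 2*U)*(12 + U)))
J(Y)*k(-23) = (-3*(-34))*(-2 - 12*(-23) + 2*(-23)³ + 24*(-23)²) = 102*(-2 + 276 + 2*(-12167) + 24*529) = 102*(-2 + 276 - 24334 + 12696) = 102*(-11364) = -1159128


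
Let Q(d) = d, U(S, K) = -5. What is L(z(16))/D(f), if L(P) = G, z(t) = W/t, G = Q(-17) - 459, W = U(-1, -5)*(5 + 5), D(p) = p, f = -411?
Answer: 476/411 ≈ 1.1582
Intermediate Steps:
W = -50 (W = -5*(5 + 5) = -5*10 = -50)
G = -476 (G = -17 - 459 = -476)
z(t) = -50/t
L(P) = -476
L(z(16))/D(f) = -476/(-411) = -476*(-1/411) = 476/411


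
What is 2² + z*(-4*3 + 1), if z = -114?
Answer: 1258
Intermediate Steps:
2² + z*(-4*3 + 1) = 2² - 114*(-4*3 + 1) = 4 - 114*(-12 + 1) = 4 - 114*(-11) = 4 + 1254 = 1258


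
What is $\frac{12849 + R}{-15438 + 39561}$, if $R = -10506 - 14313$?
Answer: $- \frac{3990}{8041} \approx -0.49621$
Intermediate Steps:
$R = -24819$ ($R = -10506 - 14313 = -24819$)
$\frac{12849 + R}{-15438 + 39561} = \frac{12849 - 24819}{-15438 + 39561} = - \frac{11970}{24123} = \left(-11970\right) \frac{1}{24123} = - \frac{3990}{8041}$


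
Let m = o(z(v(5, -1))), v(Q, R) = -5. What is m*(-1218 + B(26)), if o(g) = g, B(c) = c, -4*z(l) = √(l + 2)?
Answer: 298*I*√3 ≈ 516.15*I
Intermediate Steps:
z(l) = -√(2 + l)/4 (z(l) = -√(l + 2)/4 = -√(2 + l)/4)
m = -I*√3/4 (m = -√(2 - 5)/4 = -I*√3/4 ≈ -0.43301*I)
m*(-1218 + B(26)) = (-I*√3/4)*(-1218 + 26) = -I*√3/4*(-1192) = 298*I*√3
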